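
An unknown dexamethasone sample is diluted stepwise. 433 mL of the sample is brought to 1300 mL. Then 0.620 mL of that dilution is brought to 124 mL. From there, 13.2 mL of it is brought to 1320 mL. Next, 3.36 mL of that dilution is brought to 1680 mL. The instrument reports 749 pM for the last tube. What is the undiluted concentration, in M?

Overall dilution factor = 3.002 × 200 × 100 × 500 = 3.00 × 10⁷.
Original = 749 pM × 3.00 × 10⁷ = 2.25 × 10¹⁰ pM = 0.0225 M.

0.0225 M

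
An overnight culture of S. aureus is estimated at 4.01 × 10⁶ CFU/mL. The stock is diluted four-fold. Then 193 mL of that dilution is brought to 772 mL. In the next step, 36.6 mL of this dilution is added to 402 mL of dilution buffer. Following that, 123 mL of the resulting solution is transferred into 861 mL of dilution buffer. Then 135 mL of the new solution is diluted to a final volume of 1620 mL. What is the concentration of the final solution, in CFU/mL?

Overall dilution factor = 4 × 4 × 11.98 × 8 × 12 = 1.84 × 10⁴.
4.01 × 10⁶ CFU/mL / 1.84 × 10⁴ = 218 CFU/mL.

218 CFU/mL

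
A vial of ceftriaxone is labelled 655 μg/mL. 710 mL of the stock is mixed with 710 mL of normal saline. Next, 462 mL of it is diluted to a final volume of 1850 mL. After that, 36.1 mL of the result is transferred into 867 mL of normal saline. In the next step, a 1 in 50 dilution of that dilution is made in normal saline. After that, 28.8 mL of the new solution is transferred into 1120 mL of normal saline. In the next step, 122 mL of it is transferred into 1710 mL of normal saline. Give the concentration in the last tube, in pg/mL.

Overall dilution factor = 2 × 4.004 × 25.02 × 50 × 39.89 × 15.02 = 6.00 × 10⁶.
655 μg/mL / 6.00 × 10⁶ = 1.09 × 10⁻⁴ μg/mL = 109 pg/mL.

109 pg/mL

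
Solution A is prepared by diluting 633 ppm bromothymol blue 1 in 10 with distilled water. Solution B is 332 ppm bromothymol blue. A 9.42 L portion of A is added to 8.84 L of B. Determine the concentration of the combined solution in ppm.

C_A = 633 ppm / 10 = 63.3 ppm.
C_mix = (C_A·V_A + C_B·V_B)/(V_A + V_B) = (63.3×9.42 + 332×8.84) / 18.26 = 193 ppm.

193 ppm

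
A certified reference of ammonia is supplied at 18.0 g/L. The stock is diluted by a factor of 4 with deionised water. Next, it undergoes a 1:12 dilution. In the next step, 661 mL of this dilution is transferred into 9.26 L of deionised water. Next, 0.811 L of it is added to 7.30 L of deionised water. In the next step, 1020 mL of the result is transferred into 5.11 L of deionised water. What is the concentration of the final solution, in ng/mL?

416 ng/mL

Overall dilution factor = 4 × 12 × 15.01 × 10.00 × 6.010 = 4.33 × 10⁴.
18.0 g/L / 4.33 × 10⁴ = 4.16 × 10⁻⁴ g/L = 416 ng/mL.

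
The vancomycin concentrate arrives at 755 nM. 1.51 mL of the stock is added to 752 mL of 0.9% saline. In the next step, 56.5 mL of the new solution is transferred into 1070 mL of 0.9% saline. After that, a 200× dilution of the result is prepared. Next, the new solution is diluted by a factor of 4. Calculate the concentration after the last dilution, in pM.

0.0949 pM

Overall dilution factor = 499.0 × 19.94 × 200 × 4 = 7.96 × 10⁶.
755 nM / 7.96 × 10⁶ = 9.49 × 10⁻⁵ nM = 0.0949 pM.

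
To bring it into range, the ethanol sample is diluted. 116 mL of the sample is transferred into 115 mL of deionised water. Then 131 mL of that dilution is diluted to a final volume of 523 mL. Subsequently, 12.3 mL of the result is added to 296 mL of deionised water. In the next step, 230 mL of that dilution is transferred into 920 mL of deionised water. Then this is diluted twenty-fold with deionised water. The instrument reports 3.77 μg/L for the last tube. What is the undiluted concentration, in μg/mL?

75.1 μg/mL

Overall dilution factor = 1.991 × 3.992 × 25.07 × 5 × 20 = 1.99 × 10⁴.
Original = 3.77 μg/L × 1.99 × 10⁴ = 7.51 × 10⁴ μg/L = 75.1 μg/mL.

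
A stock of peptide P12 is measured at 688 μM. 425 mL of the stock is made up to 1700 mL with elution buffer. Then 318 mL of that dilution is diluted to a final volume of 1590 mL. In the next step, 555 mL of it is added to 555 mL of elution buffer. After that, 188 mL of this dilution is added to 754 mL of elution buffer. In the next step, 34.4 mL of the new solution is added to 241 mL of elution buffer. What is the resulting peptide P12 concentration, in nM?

Overall dilution factor = 4 × 5 × 2 × 5.011 × 8.006 = 1605.
688 μM / 1605 = 0.429 μM = 429 nM.

429 nM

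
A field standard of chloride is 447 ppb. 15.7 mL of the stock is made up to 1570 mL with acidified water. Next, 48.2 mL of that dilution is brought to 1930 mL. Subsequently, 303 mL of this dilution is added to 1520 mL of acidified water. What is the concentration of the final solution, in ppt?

18.6 ppt

Overall dilution factor = 100 × 40.04 × 6.017 = 2.41 × 10⁴.
447 ppb / 2.41 × 10⁴ = 0.0186 ppb = 18.6 ppt.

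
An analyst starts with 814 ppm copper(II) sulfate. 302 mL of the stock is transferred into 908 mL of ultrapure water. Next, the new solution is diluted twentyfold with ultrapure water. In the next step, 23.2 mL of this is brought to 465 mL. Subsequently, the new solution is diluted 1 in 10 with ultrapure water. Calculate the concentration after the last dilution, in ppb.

Overall dilution factor = 4.007 × 20 × 20.04 × 10 = 1.61 × 10⁴.
814 ppm / 1.61 × 10⁴ = 0.0507 ppm = 50.7 ppb.

50.7 ppb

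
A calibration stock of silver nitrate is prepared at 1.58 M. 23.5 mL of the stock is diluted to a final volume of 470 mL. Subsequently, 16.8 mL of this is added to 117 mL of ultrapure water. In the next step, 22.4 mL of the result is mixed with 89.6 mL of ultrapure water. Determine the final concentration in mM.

1.98 mM

Overall dilution factor = 20 × 7.964 × 5 = 796.
1.58 M / 796 = 1.98 × 10⁻³ M = 1.98 mM.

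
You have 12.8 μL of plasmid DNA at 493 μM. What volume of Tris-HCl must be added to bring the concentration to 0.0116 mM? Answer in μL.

0.0116 mM = 11.6 μM.
V₂ = C₁V₁/C₂ = 493 × 12.8 / 11.6 = 544 μL.
Diluent to add = V₂ − V₁ = 544 − 12.8 = 531 μL.

531 μL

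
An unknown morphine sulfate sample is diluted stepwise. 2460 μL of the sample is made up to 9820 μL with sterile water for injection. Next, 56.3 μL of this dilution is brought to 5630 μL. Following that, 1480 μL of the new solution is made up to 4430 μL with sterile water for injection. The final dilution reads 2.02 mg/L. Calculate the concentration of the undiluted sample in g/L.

Overall dilution factor = 3.992 × 100 × 2.993 = 1195.
Original = 2.02 mg/L × 1195 = 2414 mg/L = 2.41 g/L.

2.41 g/L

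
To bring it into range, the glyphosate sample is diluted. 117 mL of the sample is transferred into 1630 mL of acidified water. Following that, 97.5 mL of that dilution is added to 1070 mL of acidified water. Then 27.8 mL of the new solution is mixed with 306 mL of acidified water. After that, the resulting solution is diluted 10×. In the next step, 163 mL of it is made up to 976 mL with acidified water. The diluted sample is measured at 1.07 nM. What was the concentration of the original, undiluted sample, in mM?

Overall dilution factor = 14.93 × 11.97 × 12.01 × 10 × 5.988 = 1.29 × 10⁵.
Original = 1.07 nM × 1.29 × 10⁵ = 1.38 × 10⁵ nM = 0.138 mM.

0.138 mM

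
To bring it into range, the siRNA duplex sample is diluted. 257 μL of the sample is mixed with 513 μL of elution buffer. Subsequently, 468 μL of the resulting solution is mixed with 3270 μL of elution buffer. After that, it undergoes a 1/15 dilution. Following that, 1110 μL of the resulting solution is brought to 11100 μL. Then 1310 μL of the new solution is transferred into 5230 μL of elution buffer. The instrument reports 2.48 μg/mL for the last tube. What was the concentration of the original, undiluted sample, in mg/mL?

Overall dilution factor = 2.996 × 7.987 × 15 × 10 × 4.992 = 1.79 × 10⁴.
Original = 2.48 μg/mL × 1.79 × 10⁴ = 4.44 × 10⁴ μg/mL = 44.4 mg/mL.

44.4 mg/mL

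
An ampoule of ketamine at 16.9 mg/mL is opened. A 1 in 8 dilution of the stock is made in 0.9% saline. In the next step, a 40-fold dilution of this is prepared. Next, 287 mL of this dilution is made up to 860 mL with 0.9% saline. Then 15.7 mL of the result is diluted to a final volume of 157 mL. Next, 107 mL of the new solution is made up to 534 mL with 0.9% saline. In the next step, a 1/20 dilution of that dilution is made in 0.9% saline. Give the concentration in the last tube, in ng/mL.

Overall dilution factor = 8 × 40 × 2.997 × 10 × 4.991 × 20 = 9.57 × 10⁵.
16.9 mg/mL / 9.57 × 10⁵ = 1.77 × 10⁻⁵ mg/mL = 17.7 ng/mL.

17.7 ng/mL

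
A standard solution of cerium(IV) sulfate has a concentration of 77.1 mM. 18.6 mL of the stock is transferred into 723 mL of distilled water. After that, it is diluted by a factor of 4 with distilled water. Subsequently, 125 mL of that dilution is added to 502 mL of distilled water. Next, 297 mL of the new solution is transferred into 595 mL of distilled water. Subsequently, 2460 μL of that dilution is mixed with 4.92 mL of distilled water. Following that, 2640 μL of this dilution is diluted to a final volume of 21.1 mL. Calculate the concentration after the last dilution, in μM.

Overall dilution factor = 39.87 × 4 × 5.016 × 3.003 × 3 × 7.992 = 5.76 × 10⁴.
77.1 mM / 5.76 × 10⁴ = 1.34 × 10⁻³ mM = 1.34 μM.

1.34 μM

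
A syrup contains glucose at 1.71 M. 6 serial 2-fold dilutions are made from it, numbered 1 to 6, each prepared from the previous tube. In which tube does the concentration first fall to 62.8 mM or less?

tube 5

Tube n has concentration 1.71 M / 2ⁿ.
Need 2ⁿ ≥ 1.71 M / 62.8 mM = 27.2, so n ≥ 4.77.
First such tube: n = 5.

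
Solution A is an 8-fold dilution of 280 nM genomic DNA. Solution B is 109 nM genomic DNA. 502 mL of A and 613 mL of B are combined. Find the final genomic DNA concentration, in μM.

0.0757 μM

C_A = 280 nM / 8 = 35.0 nM.
C_mix = (C_A·V_A + C_B·V_B)/(V_A + V_B) = (35.0×502 + 109×613) / 1115 = 75.7 nM = 0.0757 μM.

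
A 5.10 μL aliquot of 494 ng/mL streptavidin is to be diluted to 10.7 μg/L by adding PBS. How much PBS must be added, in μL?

230 μL

10.7 μg/L = 10.7 ng/mL.
V₂ = C₁V₁/C₂ = 494 × 5.10 / 10.7 = 235 μL.
Diluent to add = V₂ − V₁ = 235 − 5.10 = 230 μL.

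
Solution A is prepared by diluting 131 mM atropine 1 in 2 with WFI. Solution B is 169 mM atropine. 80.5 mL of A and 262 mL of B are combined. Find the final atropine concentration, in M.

C_A = 131 mM / 2 = 65.5 mM.
C_mix = (C_A·V_A + C_B·V_B)/(V_A + V_B) = (65.5×80.5 + 169×262) / 342.5 = 145 mM = 0.145 M.

0.145 M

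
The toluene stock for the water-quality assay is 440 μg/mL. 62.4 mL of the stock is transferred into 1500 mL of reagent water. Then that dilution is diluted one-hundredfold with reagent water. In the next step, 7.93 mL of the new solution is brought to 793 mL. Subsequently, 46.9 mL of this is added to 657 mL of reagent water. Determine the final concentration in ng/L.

Overall dilution factor = 25.04 × 100 × 100 × 15.01 = 3.76 × 10⁶.
440 μg/mL / 3.76 × 10⁶ = 1.17 × 10⁻⁴ μg/mL = 117 ng/L.

117 ng/L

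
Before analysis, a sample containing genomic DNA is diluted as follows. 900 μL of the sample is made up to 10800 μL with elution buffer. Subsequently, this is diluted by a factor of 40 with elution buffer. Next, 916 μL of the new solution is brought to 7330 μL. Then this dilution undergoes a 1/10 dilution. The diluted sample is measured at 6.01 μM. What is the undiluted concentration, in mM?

231 mM

Overall dilution factor = 12 × 40 × 8.002 × 10 = 3.84 × 10⁴.
Original = 6.01 μM × 3.84 × 10⁴ = 2.31 × 10⁵ μM = 231 mM.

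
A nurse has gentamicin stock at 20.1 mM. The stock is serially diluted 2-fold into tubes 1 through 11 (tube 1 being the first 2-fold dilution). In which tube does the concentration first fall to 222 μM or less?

Tube n has concentration 20.1 mM / 2ⁿ.
Need 2ⁿ ≥ 20.1 mM / 222 μM = 90.5, so n ≥ 6.50.
First such tube: n = 7.

tube 7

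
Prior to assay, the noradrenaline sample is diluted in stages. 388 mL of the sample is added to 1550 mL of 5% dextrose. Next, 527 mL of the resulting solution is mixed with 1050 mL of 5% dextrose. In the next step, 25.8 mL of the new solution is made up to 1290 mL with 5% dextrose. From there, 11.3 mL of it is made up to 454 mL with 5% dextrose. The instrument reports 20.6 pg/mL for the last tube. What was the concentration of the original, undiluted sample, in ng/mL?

Overall dilution factor = 4.995 × 2.992 × 50 × 40.18 = 3.00 × 10⁴.
Original = 20.6 pg/mL × 3.00 × 10⁴ = 6.19 × 10⁵ pg/mL = 619 ng/mL.

619 ng/mL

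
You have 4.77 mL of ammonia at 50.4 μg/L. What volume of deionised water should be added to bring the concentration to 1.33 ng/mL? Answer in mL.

176 mL

1.33 ng/mL = 1.33 μg/L.
V₂ = C₁V₁/C₂ = 50.4 × 4.77 / 1.33 = 181 mL.
Diluent to add = V₂ − V₁ = 181 − 4.77 = 176 mL.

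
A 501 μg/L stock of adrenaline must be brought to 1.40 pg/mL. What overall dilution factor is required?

Factor = C₀/C_target = 501 μg/L / 1.40 pg/mL = 3.58 × 10⁵.

3.58 × 10⁵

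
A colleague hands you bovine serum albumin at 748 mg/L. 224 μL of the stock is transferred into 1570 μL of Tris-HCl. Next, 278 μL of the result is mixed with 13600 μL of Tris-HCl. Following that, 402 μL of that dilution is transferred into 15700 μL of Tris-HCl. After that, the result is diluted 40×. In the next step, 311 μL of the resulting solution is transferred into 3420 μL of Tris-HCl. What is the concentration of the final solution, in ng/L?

97.3 ng/L

Overall dilution factor = 8.009 × 49.92 × 40.05 × 40 × 12.00 = 7.68 × 10⁶.
748 mg/L / 7.68 × 10⁶ = 9.73 × 10⁻⁵ mg/L = 97.3 ng/L.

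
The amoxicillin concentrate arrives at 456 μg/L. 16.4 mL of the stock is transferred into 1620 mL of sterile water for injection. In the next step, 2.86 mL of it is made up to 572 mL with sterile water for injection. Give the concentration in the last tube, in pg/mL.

22.9 pg/mL

Overall dilution factor = 99.78 × 200 = 2.00 × 10⁴.
456 μg/L / 2.00 × 10⁴ = 0.0229 μg/L = 22.9 pg/mL.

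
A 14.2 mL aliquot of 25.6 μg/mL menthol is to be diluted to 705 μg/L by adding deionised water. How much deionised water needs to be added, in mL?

501 mL

705 μg/L = 0.705 μg/mL.
V₂ = C₁V₁/C₂ = 25.6 × 14.2 / 0.705 = 516 mL.
Diluent to add = V₂ − V₁ = 516 − 14.2 = 501 mL.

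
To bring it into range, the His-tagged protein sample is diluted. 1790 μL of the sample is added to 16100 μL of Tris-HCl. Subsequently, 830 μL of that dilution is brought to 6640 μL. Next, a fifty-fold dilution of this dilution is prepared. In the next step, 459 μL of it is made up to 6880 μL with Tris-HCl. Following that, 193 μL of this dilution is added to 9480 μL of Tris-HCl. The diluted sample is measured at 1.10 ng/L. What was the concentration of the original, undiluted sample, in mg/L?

3.30 mg/L

Overall dilution factor = 9.994 × 8 × 50 × 14.99 × 50.12 = 3.00 × 10⁶.
Original = 1.10 ng/L × 3.00 × 10⁶ = 3.30 × 10⁶ ng/L = 3.30 mg/L.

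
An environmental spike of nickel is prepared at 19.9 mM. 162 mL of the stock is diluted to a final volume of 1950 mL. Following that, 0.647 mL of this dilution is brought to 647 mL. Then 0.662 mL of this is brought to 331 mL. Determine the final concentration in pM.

Overall dilution factor = 12.04 × 1000 × 500 = 6.02 × 10⁶.
19.9 mM / 6.02 × 10⁶ = 3.31 × 10⁻⁶ mM = 3310 pM.

3310 pM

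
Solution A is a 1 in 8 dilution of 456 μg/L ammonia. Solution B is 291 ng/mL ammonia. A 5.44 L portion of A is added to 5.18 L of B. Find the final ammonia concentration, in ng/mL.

171 ng/mL

C_A = 456 μg/L / 8 = 57.0 μg/L.
C_B = 291 ng/mL = 291 μg/L.
C_mix = (C_A·V_A + C_B·V_B)/(V_A + V_B) = (57.0×5.44 + 291×5.18) / 10.62 = 171 μg/L = 171 ng/mL.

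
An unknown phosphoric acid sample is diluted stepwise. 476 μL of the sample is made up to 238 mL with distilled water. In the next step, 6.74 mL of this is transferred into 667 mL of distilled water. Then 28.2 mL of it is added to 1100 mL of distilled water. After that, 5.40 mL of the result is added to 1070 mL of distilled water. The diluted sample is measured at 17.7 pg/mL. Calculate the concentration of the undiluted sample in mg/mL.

Overall dilution factor = 500 × 99.96 × 40.01 × 199.1 = 3.98 × 10⁸.
Original = 17.7 pg/mL × 3.98 × 10⁸ = 7.05 × 10⁹ pg/mL = 7.05 mg/mL.

7.05 mg/mL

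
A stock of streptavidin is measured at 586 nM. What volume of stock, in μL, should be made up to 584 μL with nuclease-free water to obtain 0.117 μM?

117 μL

0.117 μM = 117 nM.
V₁ = C₂V₂/C₁ = 117 × 584 / 586 = 117 μL.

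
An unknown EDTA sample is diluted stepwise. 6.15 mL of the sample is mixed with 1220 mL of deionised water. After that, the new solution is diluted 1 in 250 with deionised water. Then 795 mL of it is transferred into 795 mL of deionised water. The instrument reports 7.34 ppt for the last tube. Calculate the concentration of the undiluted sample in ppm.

0.732 ppm

Overall dilution factor = 199.4 × 250 × 2 = 9.97 × 10⁴.
Original = 7.34 ppt × 9.97 × 10⁴ = 7.32 × 10⁵ ppt = 0.732 ppm.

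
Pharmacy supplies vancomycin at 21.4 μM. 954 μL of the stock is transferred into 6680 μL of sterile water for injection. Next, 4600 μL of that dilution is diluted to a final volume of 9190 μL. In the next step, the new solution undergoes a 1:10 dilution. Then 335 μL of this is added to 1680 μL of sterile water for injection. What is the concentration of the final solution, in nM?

Overall dilution factor = 8.002 × 1.998 × 10 × 6.015 = 962.
21.4 μM / 962 = 0.0223 μM = 22.3 nM.

22.3 nM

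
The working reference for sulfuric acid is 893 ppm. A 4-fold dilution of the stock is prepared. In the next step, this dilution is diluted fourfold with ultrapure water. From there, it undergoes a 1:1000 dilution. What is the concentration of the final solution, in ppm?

0.0558 ppm

Overall dilution factor = 4 × 4 × 1000 = 1.60 × 10⁴.
893 ppm / 1.60 × 10⁴ = 0.0558 ppm.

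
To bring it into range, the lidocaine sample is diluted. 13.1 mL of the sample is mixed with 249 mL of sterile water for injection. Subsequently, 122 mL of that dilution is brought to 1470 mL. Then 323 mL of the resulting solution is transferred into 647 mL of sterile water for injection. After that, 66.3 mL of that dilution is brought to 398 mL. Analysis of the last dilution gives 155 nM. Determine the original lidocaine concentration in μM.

Overall dilution factor = 20.01 × 12.05 × 3.003 × 6.003 = 4346.
Original = 155 nM × 4346 = 6.74 × 10⁵ nM = 674 μM.

674 μM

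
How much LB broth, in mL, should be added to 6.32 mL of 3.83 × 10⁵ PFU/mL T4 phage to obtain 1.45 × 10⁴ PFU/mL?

V₂ = C₁V₁/C₂ = 3.83 × 10⁵ × 6.32 / 1.45 × 10⁴ = 167 mL.
Diluent to add = V₂ − V₁ = 167 − 6.32 = 161 mL.

161 mL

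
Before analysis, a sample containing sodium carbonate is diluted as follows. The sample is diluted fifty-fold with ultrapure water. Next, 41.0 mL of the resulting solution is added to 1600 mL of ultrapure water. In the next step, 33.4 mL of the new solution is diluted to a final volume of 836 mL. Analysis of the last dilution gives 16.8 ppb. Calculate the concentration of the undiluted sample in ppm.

842 ppm

Overall dilution factor = 50 × 40.02 × 25.03 = 5.01 × 10⁴.
Original = 16.8 ppb × 5.01 × 10⁴ = 8.42 × 10⁵ ppb = 842 ppm.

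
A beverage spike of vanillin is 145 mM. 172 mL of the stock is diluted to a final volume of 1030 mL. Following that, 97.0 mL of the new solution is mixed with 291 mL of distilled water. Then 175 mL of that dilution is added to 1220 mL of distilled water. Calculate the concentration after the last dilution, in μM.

Overall dilution factor = 5.988 × 4 × 7.971 = 191.
145 mM / 191 = 0.759 mM = 759 μM.

759 μM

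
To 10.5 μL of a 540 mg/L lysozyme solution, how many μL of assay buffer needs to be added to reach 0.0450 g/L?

116 μL

0.0450 g/L = 45.0 mg/L.
V₂ = C₁V₁/C₂ = 540 × 10.5 / 45.0 = 126 μL.
Diluent to add = V₂ − V₁ = 126 − 10.5 = 116 μL.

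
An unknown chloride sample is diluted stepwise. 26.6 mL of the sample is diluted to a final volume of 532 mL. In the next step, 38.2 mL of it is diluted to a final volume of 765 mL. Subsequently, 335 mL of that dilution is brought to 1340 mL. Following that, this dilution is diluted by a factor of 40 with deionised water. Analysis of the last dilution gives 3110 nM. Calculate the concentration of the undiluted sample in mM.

Overall dilution factor = 20 × 20.03 × 4 × 40 = 6.41 × 10⁴.
Original = 3110 nM × 6.41 × 10⁴ = 1.99 × 10⁸ nM = 199 mM.

199 mM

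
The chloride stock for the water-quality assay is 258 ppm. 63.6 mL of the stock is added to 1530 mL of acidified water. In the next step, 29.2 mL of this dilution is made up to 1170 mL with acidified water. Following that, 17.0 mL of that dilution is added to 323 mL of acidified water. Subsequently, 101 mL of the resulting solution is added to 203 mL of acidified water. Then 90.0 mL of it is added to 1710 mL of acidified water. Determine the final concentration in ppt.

213 ppt

Overall dilution factor = 25.06 × 40.07 × 20 × 3.010 × 20 = 1.21 × 10⁶.
258 ppm / 1.21 × 10⁶ = 2.13 × 10⁻⁴ ppm = 213 ppt.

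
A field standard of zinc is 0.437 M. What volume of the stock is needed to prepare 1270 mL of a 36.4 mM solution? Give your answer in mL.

106 mL

36.4 mM = 0.0364 M.
V₁ = C₂V₂/C₁ = 0.0364 × 1270 / 0.437 = 106 mL.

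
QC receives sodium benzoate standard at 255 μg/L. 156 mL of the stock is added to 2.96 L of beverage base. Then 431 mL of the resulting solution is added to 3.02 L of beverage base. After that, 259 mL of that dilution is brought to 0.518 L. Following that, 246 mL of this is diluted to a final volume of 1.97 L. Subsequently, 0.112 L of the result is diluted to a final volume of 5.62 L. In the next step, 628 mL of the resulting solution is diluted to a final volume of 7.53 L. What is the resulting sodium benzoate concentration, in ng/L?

Overall dilution factor = 19.97 × 8.007 × 2 × 8.008 × 50.18 × 11.99 = 1.54 × 10⁶.
255 μg/L / 1.54 × 10⁶ = 1.65 × 10⁻⁴ μg/L = 0.165 ng/L.

0.165 ng/L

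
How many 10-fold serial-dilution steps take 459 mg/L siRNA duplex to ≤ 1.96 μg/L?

Need 10ⁿ ≥ 2.34 × 10⁵, so n ≥ log(2.34 × 10⁵)/log(10) = 5.37.
Minimum whole steps: n = 6.

6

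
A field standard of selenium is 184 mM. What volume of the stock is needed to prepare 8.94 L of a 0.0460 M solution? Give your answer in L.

2.23 L

0.0460 M = 46.0 mM.
V₁ = C₂V₂/C₁ = 46.0 × 8.94 / 184 = 2.23 L.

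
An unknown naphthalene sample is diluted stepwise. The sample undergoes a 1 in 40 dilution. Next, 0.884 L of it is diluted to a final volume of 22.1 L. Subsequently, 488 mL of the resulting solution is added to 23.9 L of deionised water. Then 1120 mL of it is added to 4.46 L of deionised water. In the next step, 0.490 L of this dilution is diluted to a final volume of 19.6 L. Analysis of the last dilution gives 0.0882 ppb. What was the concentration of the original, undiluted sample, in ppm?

Overall dilution factor = 40 × 25 × 49.98 × 4.982 × 40 = 9.96 × 10⁶.
Original = 0.0882 ppb × 9.96 × 10⁶ = 8.78 × 10⁵ ppb = 878 ppm.

878 ppm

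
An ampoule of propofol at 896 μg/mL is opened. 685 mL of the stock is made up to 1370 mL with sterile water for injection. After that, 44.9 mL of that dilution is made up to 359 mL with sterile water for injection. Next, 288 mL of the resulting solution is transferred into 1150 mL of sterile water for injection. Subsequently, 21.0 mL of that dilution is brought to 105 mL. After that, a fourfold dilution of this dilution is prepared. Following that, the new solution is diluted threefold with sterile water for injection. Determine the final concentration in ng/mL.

187 ng/mL

Overall dilution factor = 2 × 7.996 × 4.993 × 5 × 4 × 3 = 4791.
896 μg/mL / 4791 = 0.187 μg/mL = 187 ng/mL.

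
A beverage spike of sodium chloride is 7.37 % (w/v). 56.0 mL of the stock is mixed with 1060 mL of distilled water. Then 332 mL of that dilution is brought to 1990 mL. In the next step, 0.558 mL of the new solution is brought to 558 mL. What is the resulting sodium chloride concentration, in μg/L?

617 μg/L

Overall dilution factor = 19.93 × 5.994 × 1000 = 1.19 × 10⁵.
7.37 % (w/v) / 1.19 × 10⁵ = 6.17 × 10⁻⁵ % (w/v) = 617 μg/L.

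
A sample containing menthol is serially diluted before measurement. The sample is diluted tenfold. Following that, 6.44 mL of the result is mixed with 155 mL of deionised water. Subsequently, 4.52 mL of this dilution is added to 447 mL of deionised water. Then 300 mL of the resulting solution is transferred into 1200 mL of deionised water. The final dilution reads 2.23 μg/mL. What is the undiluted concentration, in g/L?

Overall dilution factor = 10 × 25.07 × 99.89 × 5 = 1.25 × 10⁵.
Original = 2.23 μg/mL × 1.25 × 10⁵ = 2.79 × 10⁵ μg/mL = 279 g/L.

279 g/L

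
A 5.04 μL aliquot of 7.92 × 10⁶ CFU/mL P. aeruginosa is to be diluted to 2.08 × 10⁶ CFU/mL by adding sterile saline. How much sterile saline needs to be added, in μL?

V₂ = C₁V₁/C₂ = 7.92 × 10⁶ × 5.04 / 2.08 × 10⁶ = 19.2 μL.
Diluent to add = V₂ − V₁ = 19.2 − 5.04 = 14.2 μL.

14.2 μL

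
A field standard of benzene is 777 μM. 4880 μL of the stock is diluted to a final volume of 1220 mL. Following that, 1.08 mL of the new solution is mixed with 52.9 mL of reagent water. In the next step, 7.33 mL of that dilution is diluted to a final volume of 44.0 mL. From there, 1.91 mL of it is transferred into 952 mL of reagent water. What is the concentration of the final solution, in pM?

20.7 pM

Overall dilution factor = 250 × 49.98 × 6.003 × 499.4 = 3.75 × 10⁷.
777 μM / 3.75 × 10⁷ = 2.07 × 10⁻⁵ μM = 20.7 pM.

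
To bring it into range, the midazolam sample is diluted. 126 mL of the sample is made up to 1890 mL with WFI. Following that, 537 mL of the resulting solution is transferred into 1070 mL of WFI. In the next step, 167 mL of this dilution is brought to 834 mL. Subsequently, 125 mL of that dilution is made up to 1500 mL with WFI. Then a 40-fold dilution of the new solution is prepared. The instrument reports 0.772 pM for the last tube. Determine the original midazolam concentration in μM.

0.0831 μM

Overall dilution factor = 15 × 2.993 × 4.994 × 12 × 40 = 1.08 × 10⁵.
Original = 0.772 pM × 1.08 × 10⁵ = 8.31 × 10⁴ pM = 0.0831 μM.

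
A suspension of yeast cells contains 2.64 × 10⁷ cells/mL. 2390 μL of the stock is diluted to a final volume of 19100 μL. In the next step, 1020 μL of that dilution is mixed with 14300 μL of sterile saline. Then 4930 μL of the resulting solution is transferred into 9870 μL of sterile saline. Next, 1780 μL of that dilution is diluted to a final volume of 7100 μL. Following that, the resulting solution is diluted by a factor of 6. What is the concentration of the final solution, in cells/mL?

3060 cells/mL

Overall dilution factor = 7.992 × 15.02 × 3.002 × 3.989 × 6 = 8624.
2.64 × 10⁷ cells/mL / 8624 = 3060 cells/mL.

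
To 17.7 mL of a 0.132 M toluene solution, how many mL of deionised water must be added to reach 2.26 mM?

1020 mL

2.26 mM = 2.26 × 10⁻³ M.
V₂ = C₁V₁/C₂ = 0.132 × 17.7 / 2.26 × 10⁻³ = 1034 mL.
Diluent to add = V₂ − V₁ = 1034 − 17.7 = 1020 mL.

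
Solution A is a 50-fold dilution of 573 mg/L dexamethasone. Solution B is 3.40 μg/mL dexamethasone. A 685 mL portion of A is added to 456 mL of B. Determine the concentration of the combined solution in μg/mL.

8.24 μg/mL

C_A = 573 mg/L / 50 = 11.5 mg/L.
C_B = 3.40 μg/mL = 3.40 mg/L.
C_mix = (C_A·V_A + C_B·V_B)/(V_A + V_B) = (11.5×685 + 3.40×456) / 1141 = 8.24 mg/L = 8.24 μg/mL.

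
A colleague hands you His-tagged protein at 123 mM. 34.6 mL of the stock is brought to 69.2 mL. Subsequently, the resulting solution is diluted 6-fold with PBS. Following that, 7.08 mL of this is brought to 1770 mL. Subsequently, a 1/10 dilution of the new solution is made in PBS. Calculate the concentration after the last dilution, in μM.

4.10 μM

Overall dilution factor = 2 × 6 × 250 × 10 = 3.00 × 10⁴.
123 mM / 3.00 × 10⁴ = 4.10 × 10⁻³ mM = 4.10 μM.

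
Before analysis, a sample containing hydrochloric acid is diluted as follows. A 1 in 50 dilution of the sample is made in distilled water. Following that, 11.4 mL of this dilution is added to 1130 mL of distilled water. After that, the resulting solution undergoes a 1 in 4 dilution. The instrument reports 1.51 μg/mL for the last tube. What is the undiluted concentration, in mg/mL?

Overall dilution factor = 50 × 100.1 × 4 = 2.00 × 10⁴.
Original = 1.51 μg/mL × 2.00 × 10⁴ = 3.02 × 10⁴ μg/mL = 30.2 mg/mL.

30.2 mg/mL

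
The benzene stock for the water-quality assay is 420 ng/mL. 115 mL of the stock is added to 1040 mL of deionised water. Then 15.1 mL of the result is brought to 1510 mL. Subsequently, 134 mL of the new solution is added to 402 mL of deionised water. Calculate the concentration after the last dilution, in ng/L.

Overall dilution factor = 10.04 × 100 × 4 = 4017.
420 ng/mL / 4017 = 0.105 ng/mL = 105 ng/L.

105 ng/L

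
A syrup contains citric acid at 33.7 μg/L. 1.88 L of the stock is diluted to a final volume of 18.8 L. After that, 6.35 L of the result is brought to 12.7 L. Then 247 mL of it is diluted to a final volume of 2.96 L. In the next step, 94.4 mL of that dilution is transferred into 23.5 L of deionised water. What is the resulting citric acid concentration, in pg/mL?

Overall dilution factor = 10 × 2 × 11.98 × 249.9 = 5.99 × 10⁴.
33.7 μg/L / 5.99 × 10⁴ = 5.63 × 10⁻⁴ μg/L = 0.563 pg/mL.

0.563 pg/mL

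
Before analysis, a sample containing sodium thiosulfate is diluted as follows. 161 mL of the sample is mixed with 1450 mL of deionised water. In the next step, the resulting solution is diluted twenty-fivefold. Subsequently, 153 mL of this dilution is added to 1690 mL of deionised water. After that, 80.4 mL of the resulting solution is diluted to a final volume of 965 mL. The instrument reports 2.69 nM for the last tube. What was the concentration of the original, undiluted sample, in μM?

Overall dilution factor = 10.01 × 25 × 12.05 × 12.00 = 3.62 × 10⁴.
Original = 2.69 nM × 3.62 × 10⁴ = 9.73 × 10⁴ nM = 97.3 μM.

97.3 μM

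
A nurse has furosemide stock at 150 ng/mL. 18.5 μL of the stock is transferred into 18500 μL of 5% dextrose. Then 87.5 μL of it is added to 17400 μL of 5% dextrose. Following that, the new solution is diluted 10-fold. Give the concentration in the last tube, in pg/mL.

Overall dilution factor = 1001 × 199.9 × 10 = 2.00 × 10⁶.
150 ng/mL / 2.00 × 10⁶ = 7.50 × 10⁻⁵ ng/mL = 0.0750 pg/mL.

0.0750 pg/mL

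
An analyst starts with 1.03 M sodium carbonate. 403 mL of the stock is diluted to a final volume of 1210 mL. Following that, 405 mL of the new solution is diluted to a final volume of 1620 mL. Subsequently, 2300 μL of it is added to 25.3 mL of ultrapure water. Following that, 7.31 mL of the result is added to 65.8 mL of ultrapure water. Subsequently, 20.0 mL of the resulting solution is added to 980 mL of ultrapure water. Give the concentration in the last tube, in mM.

0.0143 mM

Overall dilution factor = 3.002 × 4 × 12 × 10.00 × 50 = 7.21 × 10⁴.
1.03 M / 7.21 × 10⁴ = 1.43 × 10⁻⁵ M = 0.0143 mM.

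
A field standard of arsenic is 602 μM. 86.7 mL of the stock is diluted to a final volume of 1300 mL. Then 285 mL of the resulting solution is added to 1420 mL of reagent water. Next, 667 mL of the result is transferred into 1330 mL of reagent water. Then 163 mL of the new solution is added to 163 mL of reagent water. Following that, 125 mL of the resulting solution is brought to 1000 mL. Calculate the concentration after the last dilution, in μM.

0.140 μM

Overall dilution factor = 14.99 × 5.982 × 2.994 × 2 × 8 = 4297.
602 μM / 4297 = 0.140 μM.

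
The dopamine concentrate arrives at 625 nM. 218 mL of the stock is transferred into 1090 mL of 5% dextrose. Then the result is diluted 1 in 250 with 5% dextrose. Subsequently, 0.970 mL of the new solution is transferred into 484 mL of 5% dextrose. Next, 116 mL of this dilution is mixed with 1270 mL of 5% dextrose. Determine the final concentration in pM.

0.0697 pM

Overall dilution factor = 6 × 250 × 500.0 × 11.95 = 8.96 × 10⁶.
625 nM / 8.96 × 10⁶ = 6.97 × 10⁻⁵ nM = 0.0697 pM.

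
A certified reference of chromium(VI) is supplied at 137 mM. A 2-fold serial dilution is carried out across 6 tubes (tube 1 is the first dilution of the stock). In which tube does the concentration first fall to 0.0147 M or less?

tube 4

Tube n has concentration 137 mM / 2ⁿ.
Need 2ⁿ ≥ 137 mM / 0.0147 M = 9.32, so n ≥ 3.22.
First such tube: n = 4.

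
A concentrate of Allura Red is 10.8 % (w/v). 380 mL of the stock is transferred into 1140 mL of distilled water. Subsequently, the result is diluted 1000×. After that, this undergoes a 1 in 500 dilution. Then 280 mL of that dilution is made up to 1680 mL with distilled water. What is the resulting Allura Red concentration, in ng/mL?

Overall dilution factor = 4 × 1000 × 500 × 6 = 1.20 × 10⁷.
10.8 % (w/v) / 1.20 × 10⁷ = 9.00 × 10⁻⁷ % (w/v) = 9.00 ng/mL.

9.00 ng/mL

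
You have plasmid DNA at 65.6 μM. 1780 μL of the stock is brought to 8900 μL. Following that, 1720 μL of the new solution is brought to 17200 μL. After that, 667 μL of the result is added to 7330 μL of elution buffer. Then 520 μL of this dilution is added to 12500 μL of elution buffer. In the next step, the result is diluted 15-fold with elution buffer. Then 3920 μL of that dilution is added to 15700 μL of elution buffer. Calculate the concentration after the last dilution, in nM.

0.0582 nM

Overall dilution factor = 5 × 10 × 11.99 × 25.04 × 15 × 5.005 = 1.13 × 10⁶.
65.6 μM / 1.13 × 10⁶ = 5.82 × 10⁻⁵ μM = 0.0582 nM.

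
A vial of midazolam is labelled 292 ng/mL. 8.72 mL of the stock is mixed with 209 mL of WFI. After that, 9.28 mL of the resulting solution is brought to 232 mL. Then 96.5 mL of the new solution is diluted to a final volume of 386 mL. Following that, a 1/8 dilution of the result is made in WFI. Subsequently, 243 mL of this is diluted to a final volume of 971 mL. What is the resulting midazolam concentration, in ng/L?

3.66 ng/L

Overall dilution factor = 24.97 × 25 × 4 × 8 × 3.996 = 7.98 × 10⁴.
292 ng/mL / 7.98 × 10⁴ = 3.66 × 10⁻³ ng/mL = 3.66 ng/L.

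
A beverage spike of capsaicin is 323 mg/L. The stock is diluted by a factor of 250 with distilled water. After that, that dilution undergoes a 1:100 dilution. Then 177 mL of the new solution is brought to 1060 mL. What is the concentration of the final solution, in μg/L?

2.16 μg/L

Overall dilution factor = 250 × 100 × 5.989 = 1.50 × 10⁵.
323 mg/L / 1.50 × 10⁵ = 2.16 × 10⁻³ mg/L = 2.16 μg/L.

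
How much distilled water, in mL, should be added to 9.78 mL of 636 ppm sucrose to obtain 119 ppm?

42.5 mL

V₂ = C₁V₁/C₂ = 636 × 9.78 / 119 = 52.3 mL.
Diluent to add = V₂ − V₁ = 52.3 − 9.78 = 42.5 mL.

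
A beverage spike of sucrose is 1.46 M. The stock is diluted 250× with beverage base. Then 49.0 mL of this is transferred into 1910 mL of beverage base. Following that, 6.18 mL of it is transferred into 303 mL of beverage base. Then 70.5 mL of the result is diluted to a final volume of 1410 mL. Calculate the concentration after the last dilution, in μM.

0.146 μM

Overall dilution factor = 250 × 39.98 × 50.03 × 20 = 1.00 × 10⁷.
1.46 M / 1.00 × 10⁷ = 1.46 × 10⁻⁷ M = 0.146 μM.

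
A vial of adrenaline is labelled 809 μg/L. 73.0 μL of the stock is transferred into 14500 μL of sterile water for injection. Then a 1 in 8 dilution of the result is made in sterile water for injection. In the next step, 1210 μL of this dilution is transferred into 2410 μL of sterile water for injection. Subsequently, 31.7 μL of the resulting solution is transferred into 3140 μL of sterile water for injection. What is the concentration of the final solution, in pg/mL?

Overall dilution factor = 199.6 × 8 × 2.992 × 100.1 = 4.78 × 10⁵.
809 μg/L / 4.78 × 10⁵ = 1.69 × 10⁻³ μg/L = 1.69 pg/mL.

1.69 pg/mL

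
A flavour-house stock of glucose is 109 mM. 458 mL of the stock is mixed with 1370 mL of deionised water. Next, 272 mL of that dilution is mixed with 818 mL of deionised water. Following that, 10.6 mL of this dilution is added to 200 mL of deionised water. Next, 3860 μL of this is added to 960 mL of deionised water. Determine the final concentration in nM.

Overall dilution factor = 3.991 × 4.007 × 19.87 × 249.7 = 7.94 × 10⁴.
109 mM / 7.94 × 10⁴ = 1.37 × 10⁻³ mM = 1370 nM.

1370 nM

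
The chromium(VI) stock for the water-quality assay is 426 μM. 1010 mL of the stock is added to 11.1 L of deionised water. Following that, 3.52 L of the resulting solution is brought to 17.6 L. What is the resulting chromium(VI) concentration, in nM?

Overall dilution factor = 11.99 × 5 = 60.0.
426 μM / 60.0 = 7.11 μM = 7110 nM.

7110 nM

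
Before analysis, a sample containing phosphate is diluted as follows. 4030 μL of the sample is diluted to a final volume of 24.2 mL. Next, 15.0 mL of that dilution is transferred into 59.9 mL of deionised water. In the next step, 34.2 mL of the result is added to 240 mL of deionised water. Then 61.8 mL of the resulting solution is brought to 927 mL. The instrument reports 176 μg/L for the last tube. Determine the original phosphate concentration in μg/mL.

635 μg/mL

Overall dilution factor = 6.005 × 4.993 × 8.018 × 15 = 3606.
Original = 176 μg/L × 3606 = 6.35 × 10⁵ μg/L = 635 μg/mL.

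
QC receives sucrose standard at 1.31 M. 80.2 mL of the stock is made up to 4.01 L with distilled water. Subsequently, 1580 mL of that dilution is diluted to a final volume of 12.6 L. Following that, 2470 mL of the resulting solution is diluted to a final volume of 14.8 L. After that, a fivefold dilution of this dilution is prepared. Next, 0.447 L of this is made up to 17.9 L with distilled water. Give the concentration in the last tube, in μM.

Overall dilution factor = 50 × 7.975 × 5.992 × 5 × 40.04 = 4.78 × 10⁵.
1.31 M / 4.78 × 10⁵ = 2.74 × 10⁻⁶ M = 2.74 μM.

2.74 μM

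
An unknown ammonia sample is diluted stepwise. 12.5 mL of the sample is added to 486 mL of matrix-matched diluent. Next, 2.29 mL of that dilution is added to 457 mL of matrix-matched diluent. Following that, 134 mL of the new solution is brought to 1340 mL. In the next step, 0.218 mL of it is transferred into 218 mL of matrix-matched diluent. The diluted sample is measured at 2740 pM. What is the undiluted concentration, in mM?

Overall dilution factor = 39.88 × 200.6 × 10 × 1001 = 8.01 × 10⁷.
Original = 2740 pM × 8.01 × 10⁷ = 2.19 × 10¹¹ pM = 219 mM.

219 mM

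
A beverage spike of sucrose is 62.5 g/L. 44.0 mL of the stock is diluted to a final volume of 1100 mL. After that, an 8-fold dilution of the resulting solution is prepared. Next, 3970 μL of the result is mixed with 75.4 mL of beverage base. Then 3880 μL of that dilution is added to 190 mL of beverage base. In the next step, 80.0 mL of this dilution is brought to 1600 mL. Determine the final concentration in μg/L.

15.6 μg/L

Overall dilution factor = 25 × 8 × 19.99 × 49.97 × 20 = 4.00 × 10⁶.
62.5 g/L / 4.00 × 10⁶ = 1.56 × 10⁻⁵ g/L = 15.6 μg/L.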